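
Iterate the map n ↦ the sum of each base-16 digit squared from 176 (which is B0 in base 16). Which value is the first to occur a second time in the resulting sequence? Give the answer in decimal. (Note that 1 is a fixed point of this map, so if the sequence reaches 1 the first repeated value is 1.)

1

176 = (11,0)_16 → 11² + 0² = 121 + 0 = 121
121 = (7,9)_16 → 7² + 9² = 49 + 81 = 130
130 = (8,2)_16 → 8² + 2² = 64 + 4 = 68
68 = (4,4)_16 → 4² + 4² = 16 + 16 = 32
32 = (2,0)_16 → 2² + 0² = 4 + 0 = 4
4 = (4)_16 → 4² = 16
16 = (1,0)_16 → 1² + 0² = 1 + 0 = 1  — reached the fixed point 1.
1 → 1, so 1 is the first repeated value.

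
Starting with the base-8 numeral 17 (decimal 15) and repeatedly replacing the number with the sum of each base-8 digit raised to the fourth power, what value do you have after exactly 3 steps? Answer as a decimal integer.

33

15 = (1,7)_8 → 1⁴ + 7⁴ = 2402
2402 = (4,5,4,2)_8 → 4⁴ + 5⁴ + 4⁴ + 2⁴ = 1153
1153 = (2,2,0,1)_8 → 2⁴ + 2⁴ + 0⁴ + 1⁴ = 33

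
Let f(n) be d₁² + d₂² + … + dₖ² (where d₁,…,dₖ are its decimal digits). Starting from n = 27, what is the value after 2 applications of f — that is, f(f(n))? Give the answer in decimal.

34

27 → 2² + 7² = 53
53 → 5² + 3² = 34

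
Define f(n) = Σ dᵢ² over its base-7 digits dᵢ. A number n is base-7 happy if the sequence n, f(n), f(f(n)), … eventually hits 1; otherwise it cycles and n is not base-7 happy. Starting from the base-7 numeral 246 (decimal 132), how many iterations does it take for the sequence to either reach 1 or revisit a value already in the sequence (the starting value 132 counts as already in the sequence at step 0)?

132 = (2,4,6)_7 → 2² + 4² + 6² = 56
56 = (1,1,0)_7 → 1² + 1² + 0² = 2
2 = (2)_7 → 2² = 4
4 = (4)_7 → 4² = 16
16 = (2,2)_7 → 2² + 2² = 8
8 = (1,1)_7 → 1² + 1² = 2  — 2 repeats.
That took 6 steps.

6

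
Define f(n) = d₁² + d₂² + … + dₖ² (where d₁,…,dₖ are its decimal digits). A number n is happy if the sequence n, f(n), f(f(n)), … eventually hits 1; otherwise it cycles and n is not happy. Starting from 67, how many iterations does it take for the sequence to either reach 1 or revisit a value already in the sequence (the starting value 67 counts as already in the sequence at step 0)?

10

67 → 6² + 7² = 36 + 49 = 85
85 → 8² + 5² = 64 + 25 = 89
89 → 8² + 9² = 64 + 81 = 145
145 → 1² + 4² + 5² = 1 + 16 + 25 = 42
42 → 4² + 2² = 16 + 4 = 20
20 → 2² + 0² = 4 + 0 = 4
4 → 4² = 16
16 → 1² + 6² = 1 + 36 = 37
37 → 3² + 7² = 9 + 49 = 58
58 → 5² + 8² = 25 + 64 = 89  — 89 repeats.
That took 10 steps.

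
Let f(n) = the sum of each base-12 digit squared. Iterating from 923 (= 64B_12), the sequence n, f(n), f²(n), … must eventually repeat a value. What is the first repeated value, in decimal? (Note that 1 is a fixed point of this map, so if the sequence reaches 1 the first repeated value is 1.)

923 = (6,4,11)_12 → 6² + 4² + 11² = 36 + 16 + 121 = 173
173 = (1,2,5)_12 → 1² + 2² + 5² = 1 + 4 + 25 = 30
30 = (2,6)_12 → 2² + 6² = 4 + 36 = 40
40 = (3,4)_12 → 3² + 4² = 9 + 16 = 25
25 = (2,1)_12 → 2² + 1² = 4 + 1 = 5
5 = (5)_12 → 5² = 25  — 25 already appeared earlier.

25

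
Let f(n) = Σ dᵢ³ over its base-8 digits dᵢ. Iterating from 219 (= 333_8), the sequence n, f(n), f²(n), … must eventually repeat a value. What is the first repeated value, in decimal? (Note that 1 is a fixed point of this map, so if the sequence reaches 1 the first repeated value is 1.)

1

219 = (3,3,3)_8 → 81
81 = (1,2,1)_8 → 10
10 = (1,2)_8 → 9
9 = (1,1)_8 → 2
2 = (2)_8 → 8
8 = (1,0)_8 → 1  — reached the fixed point 1.
1 → 1, so 1 is the first repeated value.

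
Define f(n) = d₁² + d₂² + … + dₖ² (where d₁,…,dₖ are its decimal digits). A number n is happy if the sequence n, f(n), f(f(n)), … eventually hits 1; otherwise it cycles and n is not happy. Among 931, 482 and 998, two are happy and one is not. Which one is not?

482

931: 931 → 91 → 82 → 68 → 100 → 1  — reaches 1 (happy)
482: 482 → 84 → 80 → 64 → 52 → 29 → 85 → 89 → 145 → 42 → 20 → 4 → 16 → 37 → 58 → 89  — repeats 89 (not happy)
998: 998 → 226 → 44 → 32 → 13 → 10 → 1  — reaches 1 (happy)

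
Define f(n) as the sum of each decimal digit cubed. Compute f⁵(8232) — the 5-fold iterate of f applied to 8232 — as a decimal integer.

1242

8232 → 8³ + 2³ + 3³ + 2³ = 555
555 → 5³ + 5³ + 5³ = 375
375 → 3³ + 7³ + 5³ = 495
495 → 4³ + 9³ + 5³ = 918
918 → 9³ + 1³ + 8³ = 1242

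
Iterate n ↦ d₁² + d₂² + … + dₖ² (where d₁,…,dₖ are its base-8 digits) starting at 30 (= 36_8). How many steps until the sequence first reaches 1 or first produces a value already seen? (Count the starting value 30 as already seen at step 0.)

7

30 = (3,6)_8 → 3² + 6² = 9 + 36 = 45
45 = (5,5)_8 → 5² + 5² = 25 + 25 = 50
50 = (6,2)_8 → 6² + 2² = 36 + 4 = 40
40 = (5,0)_8 → 5² + 0² = 25 + 0 = 25
25 = (3,1)_8 → 3² + 1² = 9 + 1 = 10
10 = (1,2)_8 → 1² + 2² = 1 + 4 = 5
5 = (5)_8 → 5² = 25  — 25 repeats.
That took 7 steps.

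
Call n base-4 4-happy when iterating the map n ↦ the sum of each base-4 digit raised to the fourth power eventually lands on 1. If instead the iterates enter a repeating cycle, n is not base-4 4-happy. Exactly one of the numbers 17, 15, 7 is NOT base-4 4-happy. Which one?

15

17: 17 → 2 → 16 → 1  — reaches 1 (base-4 4-happy)
15: 15 → 162 → 48 → 81 → 3 → 81  — repeats 81 (not base-4 4-happy)
7: 7 → 82 → 18 → 17 → 2 → 16 → 1  — reaches 1 (base-4 4-happy)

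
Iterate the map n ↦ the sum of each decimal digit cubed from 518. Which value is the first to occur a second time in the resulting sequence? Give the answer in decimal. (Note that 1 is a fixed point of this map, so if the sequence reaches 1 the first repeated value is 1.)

371

518 → 638
638 → 755
755 → 593
593 → 881
881 → 1025
1025 → 134
134 → 92
92 → 737
737 → 713
713 → 371
371 → 371  — 371 already appeared earlier.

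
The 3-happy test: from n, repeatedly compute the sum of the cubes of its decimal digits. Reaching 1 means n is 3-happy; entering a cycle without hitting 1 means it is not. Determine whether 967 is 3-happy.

967 → 9³ + 6³ + 7³ = 1288
1288 → 1³ + 2³ + 8³ + 8³ = 1033
1033 → 1³ + 0³ + 3³ + 3³ = 55
55 → 5³ + 5³ = 250
250 → 2³ + 5³ + 0³ = 133
133 → 1³ + 3³ + 3³ = 55  — 55 already seen; the sequence cycles without reaching 1.

not 3-happy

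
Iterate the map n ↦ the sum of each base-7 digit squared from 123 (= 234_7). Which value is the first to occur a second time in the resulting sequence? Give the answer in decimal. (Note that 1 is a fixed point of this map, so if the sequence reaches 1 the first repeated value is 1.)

123 = (2,3,4)_7 → 29
29 = (4,1)_7 → 17
17 = (2,3)_7 → 13
13 = (1,6)_7 → 37
37 = (5,2)_7 → 29  — 29 already appeared earlier.

29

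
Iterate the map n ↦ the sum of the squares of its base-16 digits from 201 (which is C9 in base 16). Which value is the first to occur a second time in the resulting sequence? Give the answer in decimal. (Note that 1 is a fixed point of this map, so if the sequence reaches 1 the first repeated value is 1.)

201 = (12,9)_16 → 12² + 9² = 225
225 = (14,1)_16 → 14² + 1² = 197
197 = (12,5)_16 → 12² + 5² = 169
169 = (10,9)_16 → 10² + 9² = 181
181 = (11,5)_16 → 11² + 5² = 146
146 = (9,2)_16 → 9² + 2² = 85
85 = (5,5)_16 → 5² + 5² = 50
50 = (3,2)_16 → 3² + 2² = 13
13 = (13)_16 → 13² = 169  — 169 already appeared earlier.

169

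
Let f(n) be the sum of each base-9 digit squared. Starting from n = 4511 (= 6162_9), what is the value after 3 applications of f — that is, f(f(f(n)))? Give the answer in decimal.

4511 = (6,1,6,2)_9 → 6² + 1² + 6² + 2² = 36 + 1 + 36 + 4 = 77
77 = (8,5)_9 → 8² + 5² = 64 + 25 = 89
89 = (1,0,8)_9 → 1² + 0² + 8² = 1 + 0 + 64 = 65

65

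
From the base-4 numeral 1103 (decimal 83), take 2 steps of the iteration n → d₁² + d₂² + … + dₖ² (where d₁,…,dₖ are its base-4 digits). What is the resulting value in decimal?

83 = (1,1,0,3)_4 → 1² + 1² + 0² + 3² = 1 + 1 + 0 + 9 = 11
11 = (2,3)_4 → 2² + 3² = 4 + 9 = 13

13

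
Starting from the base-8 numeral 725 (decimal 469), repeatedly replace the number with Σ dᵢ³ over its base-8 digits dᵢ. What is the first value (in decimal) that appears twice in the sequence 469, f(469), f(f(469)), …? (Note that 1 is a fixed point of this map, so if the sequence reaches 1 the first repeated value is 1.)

469

469 = (7,2,5)_8 → 7³ + 2³ + 5³ = 343 + 8 + 125 = 476
476 = (7,3,4)_8 → 7³ + 3³ + 4³ = 343 + 27 + 64 = 434
434 = (6,6,2)_8 → 6³ + 6³ + 2³ = 216 + 216 + 8 = 440
440 = (6,7,0)_8 → 6³ + 7³ + 0³ = 216 + 343 + 0 = 559
559 = (1,0,5,7)_8 → 1³ + 0³ + 5³ + 7³ = 1 + 0 + 125 + 343 = 469  — 469 already appeared earlier.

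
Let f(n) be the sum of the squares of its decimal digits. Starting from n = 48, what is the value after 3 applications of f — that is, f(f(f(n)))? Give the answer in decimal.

52

48 → 4² + 8² = 80
80 → 8² + 0² = 64
64 → 6² + 4² = 52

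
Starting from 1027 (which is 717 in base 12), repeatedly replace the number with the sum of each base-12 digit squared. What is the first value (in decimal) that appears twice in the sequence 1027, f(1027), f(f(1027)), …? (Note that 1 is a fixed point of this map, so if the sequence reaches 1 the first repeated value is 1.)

1027 = (7,1,7)_12 → 7² + 1² + 7² = 49 + 1 + 49 = 99
99 = (8,3)_12 → 8² + 3² = 64 + 9 = 73
73 = (6,1)_12 → 6² + 1² = 36 + 1 = 37
37 = (3,1)_12 → 3² + 1² = 9 + 1 = 10
10 = (10)_12 → 10² = 100
100 = (8,4)_12 → 8² + 4² = 64 + 16 = 80
80 = (6,8)_12 → 6² + 8² = 36 + 64 = 100  — 100 already appeared earlier.

100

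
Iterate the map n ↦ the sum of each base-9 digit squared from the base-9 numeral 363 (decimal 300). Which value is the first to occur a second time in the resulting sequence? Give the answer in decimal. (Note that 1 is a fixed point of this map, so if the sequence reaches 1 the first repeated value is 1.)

50

300 = (3,6,3)_9 → 54
54 = (6,0)_9 → 36
36 = (4,0)_9 → 16
16 = (1,7)_9 → 50
50 = (5,5)_9 → 50  — 50 already appeared earlier.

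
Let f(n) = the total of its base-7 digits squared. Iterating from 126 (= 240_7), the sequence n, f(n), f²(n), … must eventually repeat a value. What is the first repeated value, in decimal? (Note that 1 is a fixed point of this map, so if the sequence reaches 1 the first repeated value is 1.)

126 = (2,4,0)_7 → 2² + 4² + 0² = 4 + 16 + 0 = 20
20 = (2,6)_7 → 2² + 6² = 4 + 36 = 40
40 = (5,5)_7 → 5² + 5² = 25 + 25 = 50
50 = (1,0,1)_7 → 1² + 0² + 1² = 1 + 0 + 1 = 2
2 = (2)_7 → 2² = 4
4 = (4)_7 → 4² = 16
16 = (2,2)_7 → 2² + 2² = 4 + 4 = 8
8 = (1,1)_7 → 1² + 1² = 1 + 1 = 2  — 2 already appeared earlier.

2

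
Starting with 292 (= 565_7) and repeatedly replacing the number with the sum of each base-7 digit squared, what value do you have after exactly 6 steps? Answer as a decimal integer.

292 = (5,6,5)_7 → 5² + 6² + 5² = 86
86 = (1,5,2)_7 → 1² + 5² + 2² = 30
30 = (4,2)_7 → 4² + 2² = 20
20 = (2,6)_7 → 2² + 6² = 40
40 = (5,5)_7 → 5² + 5² = 50
50 = (1,0,1)_7 → 1² + 0² + 1² = 2

2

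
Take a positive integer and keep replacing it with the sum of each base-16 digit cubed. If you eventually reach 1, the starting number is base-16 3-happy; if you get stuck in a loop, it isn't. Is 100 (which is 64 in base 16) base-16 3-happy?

100 = (6,4)_16 → 280
280 = (1,1,8)_16 → 514
514 = (2,0,2)_16 → 16
16 = (1,0)_16 → 1  — reached 1.

base-16 3-happy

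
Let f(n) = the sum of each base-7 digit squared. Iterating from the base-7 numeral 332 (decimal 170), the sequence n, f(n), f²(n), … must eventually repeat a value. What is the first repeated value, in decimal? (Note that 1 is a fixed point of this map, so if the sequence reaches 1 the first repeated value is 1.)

170 = (3,3,2)_7 → 3² + 3² + 2² = 9 + 9 + 4 = 22
22 = (3,1)_7 → 3² + 1² = 9 + 1 = 10
10 = (1,3)_7 → 1² + 3² = 1 + 9 = 10  — 10 already appeared earlier.

10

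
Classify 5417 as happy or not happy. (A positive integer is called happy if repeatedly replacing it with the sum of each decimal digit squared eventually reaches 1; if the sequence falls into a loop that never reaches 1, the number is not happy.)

5417 → 5² + 4² + 1² + 7² = 25 + 16 + 1 + 49 = 91
91 → 9² + 1² = 81 + 1 = 82
82 → 8² + 2² = 64 + 4 = 68
68 → 6² + 8² = 36 + 64 = 100
100 → 1² + 0² + 0² = 1 + 0 + 0 = 1  — reached 1.

happy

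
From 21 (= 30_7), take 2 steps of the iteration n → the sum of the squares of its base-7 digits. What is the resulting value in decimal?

21 = (3,0)_7 → 3² + 0² = 9 + 0 = 9
9 = (1,2)_7 → 1² + 2² = 1 + 4 = 5

5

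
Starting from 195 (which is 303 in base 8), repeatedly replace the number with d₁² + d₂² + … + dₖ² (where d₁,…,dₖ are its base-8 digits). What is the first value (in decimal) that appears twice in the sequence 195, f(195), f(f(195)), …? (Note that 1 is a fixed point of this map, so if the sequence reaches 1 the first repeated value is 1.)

1

195 = (3,0,3)_8 → 3² + 0² + 3² = 9 + 0 + 9 = 18
18 = (2,2)_8 → 2² + 2² = 4 + 4 = 8
8 = (1,0)_8 → 1² + 0² = 1 + 0 = 1  — reached the fixed point 1.
1 → 1, so 1 is the first repeated value.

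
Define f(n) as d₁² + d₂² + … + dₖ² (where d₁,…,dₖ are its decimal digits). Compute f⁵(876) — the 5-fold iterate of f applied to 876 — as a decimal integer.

20

876 → 8² + 7² + 6² = 64 + 49 + 36 = 149
149 → 1² + 4² + 9² = 1 + 16 + 81 = 98
98 → 9² + 8² = 81 + 64 = 145
145 → 1² + 4² + 5² = 1 + 16 + 25 = 42
42 → 4² + 2² = 16 + 4 = 20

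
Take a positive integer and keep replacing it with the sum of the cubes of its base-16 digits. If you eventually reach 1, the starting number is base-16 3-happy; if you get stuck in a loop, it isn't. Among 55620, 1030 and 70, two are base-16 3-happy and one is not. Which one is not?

55620: 55620 → 3054 → 6819 → 2028 → 4815 → 5112 → 3915 → 4770 → 1017 → 4131 → 36 → 72 → 576 → 72  — repeats 72 (not base-16 3-happy)
1030: 1030 → 280 → 514 → 16 → 1  — reaches 1 (base-16 3-happy)
70: 70 → 280 → 514 → 16 → 1  — reaches 1 (base-16 3-happy)

55620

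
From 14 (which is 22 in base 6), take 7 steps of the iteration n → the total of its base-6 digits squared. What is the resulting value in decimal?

14 = (2,2)_6 → 2² + 2² = 4 + 4 = 8
8 = (1,2)_6 → 1² + 2² = 1 + 4 = 5
5 = (5)_6 → 5² = 25
25 = (4,1)_6 → 4² + 1² = 16 + 1 = 17
17 = (2,5)_6 → 2² + 5² = 4 + 25 = 29
29 = (4,5)_6 → 4² + 5² = 16 + 25 = 41
41 = (1,0,5)_6 → 1² + 0² + 5² = 1 + 0 + 25 = 26

26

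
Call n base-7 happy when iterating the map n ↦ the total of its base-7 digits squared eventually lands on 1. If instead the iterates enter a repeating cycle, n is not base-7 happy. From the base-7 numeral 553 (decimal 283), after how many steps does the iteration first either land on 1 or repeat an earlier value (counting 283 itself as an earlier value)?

7

283 = (5,5,3)_7 → 5² + 5² + 3² = 59
59 = (1,1,3)_7 → 1² + 1² + 3² = 11
11 = (1,4)_7 → 1² + 4² = 17
17 = (2,3)_7 → 2² + 3² = 13
13 = (1,6)_7 → 1² + 6² = 37
37 = (5,2)_7 → 5² + 2² = 29
29 = (4,1)_7 → 4² + 1² = 17  — 17 repeats.
That took 7 steps.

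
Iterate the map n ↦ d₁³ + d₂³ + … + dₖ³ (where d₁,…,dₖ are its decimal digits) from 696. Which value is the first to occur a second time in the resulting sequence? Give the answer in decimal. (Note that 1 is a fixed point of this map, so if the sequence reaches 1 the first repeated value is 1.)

696 → 1161
1161 → 219
219 → 738
738 → 882
882 → 1032
1032 → 36
36 → 243
243 → 99
99 → 1458
1458 → 702
702 → 351
351 → 153
153 → 153  — 153 already appeared earlier.

153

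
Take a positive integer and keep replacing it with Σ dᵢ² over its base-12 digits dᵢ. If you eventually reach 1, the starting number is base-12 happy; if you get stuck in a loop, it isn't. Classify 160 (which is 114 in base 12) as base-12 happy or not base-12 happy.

not base-12 happy

160 = (1,1,4)_12 → 1² + 1² + 4² = 18
18 = (1,6)_12 → 1² + 6² = 37
37 = (3,1)_12 → 3² + 1² = 10
10 = (10)_12 → 10² = 100
100 = (8,4)_12 → 8² + 4² = 80
80 = (6,8)_12 → 6² + 8² = 100  — 100 already seen; the sequence cycles without reaching 1.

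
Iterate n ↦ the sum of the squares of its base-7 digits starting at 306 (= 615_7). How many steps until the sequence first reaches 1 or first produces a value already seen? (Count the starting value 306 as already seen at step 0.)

6

306 = (6,1,5)_7 → 6² + 1² + 5² = 62
62 = (1,1,6)_7 → 1² + 1² + 6² = 38
38 = (5,3)_7 → 5² + 3² = 34
34 = (4,6)_7 → 4² + 6² = 52
52 = (1,0,3)_7 → 1² + 0² + 3² = 10
10 = (1,3)_7 → 1² + 3² = 10  — 10 repeats.
That took 6 steps.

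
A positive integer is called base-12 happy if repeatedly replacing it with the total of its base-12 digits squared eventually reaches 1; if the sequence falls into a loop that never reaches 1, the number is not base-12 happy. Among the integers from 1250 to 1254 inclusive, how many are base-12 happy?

1

1250: 1250 → 132 → 121 → 101 → 89 → 74 → 40 → 25 → 5 → 25  (repeats 25)
1251: 1251 → 137 → 146 → 5 → 25 → 5  (repeats 5)
1252: 1252 → 144 → 1  (reaches 1)
1253: 1253 → 153 → 82 → 136 → 137 → 146 → 5 → 25 → 5  (repeats 5)
1254: 1254 → 164 → 66 → 61 → 26 → 8 → 64 → 41 → 34 → 104 → 128 → 164  (repeats 164)
base-12 happy: 1252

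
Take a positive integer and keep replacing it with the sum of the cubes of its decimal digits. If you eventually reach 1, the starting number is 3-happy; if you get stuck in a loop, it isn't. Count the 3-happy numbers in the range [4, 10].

4: 4 → 64 → 280 → 520 → 133 → 55 → 250 → 133  — not 3-happy
5: 5 → 125 → 134 → 92 → 737 → 713 → 371 → 371  — not 3-happy
6: 6 → 216 → 225 → 141 → 66 → 432 → 99 → 1458 → 702 → 351 → 153 → 153  — not 3-happy
7: 7 → 343 → 118 → 514 → 190 → 730 → 370 → 370  — not 3-happy
8: 8 → 512 → 134 → 92 → 737 → 713 → 371 → 371  — not 3-happy
9: 9 → 729 → 1080 → 513 → 153 → 153  — not 3-happy
10: 10 → 1  — 3-happy
3-happy: 10

1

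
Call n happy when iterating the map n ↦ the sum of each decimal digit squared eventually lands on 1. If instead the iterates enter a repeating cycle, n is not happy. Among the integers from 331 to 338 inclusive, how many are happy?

2

331: 331 → 19 → 82 → 68 → 100 → 1  (reaches 1)
332: 332 → 22 → 8 → 64 → 52 → 29 → 85 → 89 → 145 → 42 → 20 → 4 → 16 → 37 → 58 → 89  (repeats 89)
333: 333 → 27 → 53 → 34 → 25 → 29 → 85 → 89 → 145 → 42 → 20 → 4 → 16 → 37 → 58 → 89  (repeats 89)
334: 334 → 34 → 25 → 29 → 85 → 89 → 145 → 42 → 20 → 4 → 16 → 37 → 58 → 89  (repeats 89)
335: 335 → 43 → 25 → 29 → 85 → 89 → 145 → 42 → 20 → 4 → 16 → 37 → 58 → 89  (repeats 89)
336: 336 → 54 → 41 → 17 → 50 → 25 → 29 → 85 → 89 → 145 → 42 → 20 → 4 → 16 → 37 → 58 → 89  (repeats 89)
337: 337 → 67 → 85 → 89 → 145 → 42 → 20 → 4 → 16 → 37 → 58 → 89  (repeats 89)
338: 338 → 82 → 68 → 100 → 1  (reaches 1)
happy: 331, 338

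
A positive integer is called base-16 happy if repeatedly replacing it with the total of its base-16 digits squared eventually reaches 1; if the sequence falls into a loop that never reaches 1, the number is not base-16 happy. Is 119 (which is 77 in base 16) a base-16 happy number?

base-16 happy

119 = (7,7)_16 → 7² + 7² = 49 + 49 = 98
98 = (6,2)_16 → 6² + 2² = 36 + 4 = 40
40 = (2,8)_16 → 2² + 8² = 4 + 64 = 68
68 = (4,4)_16 → 4² + 4² = 16 + 16 = 32
32 = (2,0)_16 → 2² + 0² = 4 + 0 = 4
4 = (4)_16 → 4² = 16
16 = (1,0)_16 → 1² + 0² = 1 + 0 = 1  — reached 1.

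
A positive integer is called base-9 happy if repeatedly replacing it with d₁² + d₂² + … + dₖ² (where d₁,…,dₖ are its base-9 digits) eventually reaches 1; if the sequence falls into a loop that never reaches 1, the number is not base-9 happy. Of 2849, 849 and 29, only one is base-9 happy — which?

849

2849: 2849 → 99 → 5 → 25 → 53 → 89 → 65 → 53  — repeats 53 (not base-9 happy)
849: 849 → 27 → 9 → 1  — reaches 1 (base-9 happy)
29: 29 → 13 → 17 → 65 → 53 → 89 → 65  — repeats 65 (not base-9 happy)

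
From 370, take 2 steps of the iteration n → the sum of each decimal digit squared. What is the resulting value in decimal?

89

370 → 3² + 7² + 0² = 9 + 49 + 0 = 58
58 → 5² + 8² = 25 + 64 = 89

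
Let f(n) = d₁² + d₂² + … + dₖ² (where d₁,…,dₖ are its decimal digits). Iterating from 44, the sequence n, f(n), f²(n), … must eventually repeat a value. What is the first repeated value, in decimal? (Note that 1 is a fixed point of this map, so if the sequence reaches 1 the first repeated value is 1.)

1

44 → 4² + 4² = 16 + 16 = 32
32 → 3² + 2² = 9 + 4 = 13
13 → 1² + 3² = 1 + 9 = 10
10 → 1² + 0² = 1 + 0 = 1  — reached the fixed point 1.
1 → 1, so 1 is the first repeated value.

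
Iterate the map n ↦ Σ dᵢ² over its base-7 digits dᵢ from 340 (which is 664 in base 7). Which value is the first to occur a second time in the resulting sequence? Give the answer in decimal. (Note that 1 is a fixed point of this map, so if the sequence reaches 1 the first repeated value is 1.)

340 = (6,6,4)_7 → 88
88 = (1,5,4)_7 → 42
42 = (6,0)_7 → 36
36 = (5,1)_7 → 26
26 = (3,5)_7 → 34
34 = (4,6)_7 → 52
52 = (1,0,3)_7 → 10
10 = (1,3)_7 → 10  — 10 already appeared earlier.

10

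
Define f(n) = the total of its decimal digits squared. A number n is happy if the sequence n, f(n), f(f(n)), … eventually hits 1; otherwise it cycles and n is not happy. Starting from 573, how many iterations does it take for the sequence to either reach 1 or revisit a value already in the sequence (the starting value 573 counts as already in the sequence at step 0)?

573 → 5² + 7² + 3² = 83
83 → 8² + 3² = 73
73 → 7² + 3² = 58
58 → 5² + 8² = 89
89 → 8² + 9² = 145
145 → 1² + 4² + 5² = 42
42 → 4² + 2² = 20
20 → 2² + 0² = 4
4 → 4² = 16
16 → 1² + 6² = 37
37 → 3² + 7² = 58  — 58 repeats.
That took 11 steps.

11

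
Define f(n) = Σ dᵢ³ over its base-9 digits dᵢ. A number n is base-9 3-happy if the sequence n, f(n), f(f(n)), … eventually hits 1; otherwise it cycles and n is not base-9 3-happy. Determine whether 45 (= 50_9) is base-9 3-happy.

base-9 3-happy

45 = (5,0)_9 → 5³ + 0³ = 125
125 = (1,4,8)_9 → 1³ + 4³ + 8³ = 577
577 = (7,1,1)_9 → 7³ + 1³ + 1³ = 345
345 = (4,2,3)_9 → 4³ + 2³ + 3³ = 99
99 = (1,2,0)_9 → 1³ + 2³ + 0³ = 9
9 = (1,0)_9 → 1³ + 0³ = 1  — reached 1.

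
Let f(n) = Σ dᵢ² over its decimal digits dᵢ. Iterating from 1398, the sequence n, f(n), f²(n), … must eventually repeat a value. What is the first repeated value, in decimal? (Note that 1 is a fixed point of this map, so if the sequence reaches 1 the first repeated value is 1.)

16

1398 → 1² + 3² + 9² + 8² = 1 + 9 + 81 + 64 = 155
155 → 1² + 5² + 5² = 1 + 25 + 25 = 51
51 → 5² + 1² = 25 + 1 = 26
26 → 2² + 6² = 4 + 36 = 40
40 → 4² + 0² = 16 + 0 = 16
16 → 1² + 6² = 1 + 36 = 37
37 → 3² + 7² = 9 + 49 = 58
58 → 5² + 8² = 25 + 64 = 89
89 → 8² + 9² = 64 + 81 = 145
145 → 1² + 4² + 5² = 1 + 16 + 25 = 42
42 → 4² + 2² = 16 + 4 = 20
20 → 2² + 0² = 4 + 0 = 4
4 → 4² = 16  — 16 already appeared earlier.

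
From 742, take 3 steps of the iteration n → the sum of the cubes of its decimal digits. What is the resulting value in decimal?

742 → 7³ + 4³ + 2³ = 415
415 → 4³ + 1³ + 5³ = 190
190 → 1³ + 9³ + 0³ = 730

730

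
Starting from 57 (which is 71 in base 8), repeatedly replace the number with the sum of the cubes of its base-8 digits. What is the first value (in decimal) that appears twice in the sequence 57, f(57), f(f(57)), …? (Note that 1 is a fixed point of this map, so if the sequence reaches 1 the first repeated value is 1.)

57 = (7,1)_8 → 7³ + 1³ = 344
344 = (5,3,0)_8 → 5³ + 3³ + 0³ = 152
152 = (2,3,0)_8 → 2³ + 3³ + 0³ = 35
35 = (4,3)_8 → 4³ + 3³ = 91
91 = (1,3,3)_8 → 1³ + 3³ + 3³ = 55
55 = (6,7)_8 → 6³ + 7³ = 559
559 = (1,0,5,7)_8 → 1³ + 0³ + 5³ + 7³ = 469
469 = (7,2,5)_8 → 7³ + 2³ + 5³ = 476
476 = (7,3,4)_8 → 7³ + 3³ + 4³ = 434
434 = (6,6,2)_8 → 6³ + 6³ + 2³ = 440
440 = (6,7,0)_8 → 6³ + 7³ + 0³ = 559  — 559 already appeared earlier.

559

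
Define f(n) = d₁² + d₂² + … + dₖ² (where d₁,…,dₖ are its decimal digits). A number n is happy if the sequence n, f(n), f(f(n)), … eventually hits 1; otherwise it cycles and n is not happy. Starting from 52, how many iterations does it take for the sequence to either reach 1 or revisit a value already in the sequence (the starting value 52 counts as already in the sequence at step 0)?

52 → 5² + 2² = 29
29 → 2² + 9² = 85
85 → 8² + 5² = 89
89 → 8² + 9² = 145
145 → 1² + 4² + 5² = 42
42 → 4² + 2² = 20
20 → 2² + 0² = 4
4 → 4² = 16
16 → 1² + 6² = 37
37 → 3² + 7² = 58
58 → 5² + 8² = 89  — 89 repeats.
That took 11 steps.

11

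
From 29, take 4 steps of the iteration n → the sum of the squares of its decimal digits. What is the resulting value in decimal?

42

29 → 2² + 9² = 4 + 81 = 85
85 → 8² + 5² = 64 + 25 = 89
89 → 8² + 9² = 64 + 81 = 145
145 → 1² + 4² + 5² = 1 + 16 + 25 = 42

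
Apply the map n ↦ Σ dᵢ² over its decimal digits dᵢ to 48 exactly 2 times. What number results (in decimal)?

48 → 80
80 → 64

64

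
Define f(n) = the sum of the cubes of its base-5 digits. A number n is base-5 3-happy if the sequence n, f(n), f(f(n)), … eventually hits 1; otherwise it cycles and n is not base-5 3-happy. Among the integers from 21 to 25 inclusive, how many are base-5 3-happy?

21: 21 → 65 → 35 → 9 → 65  — not base-5 3-happy
22: 22 → 72 → 80 → 28 → 28  — not base-5 3-happy
23: 23 → 91 → 55 → 9 → 65 → 35 → 9  — not base-5 3-happy
24: 24 → 128 → 28 → 28  — not base-5 3-happy
25: 25 → 1  — base-5 3-happy
base-5 3-happy: 25

1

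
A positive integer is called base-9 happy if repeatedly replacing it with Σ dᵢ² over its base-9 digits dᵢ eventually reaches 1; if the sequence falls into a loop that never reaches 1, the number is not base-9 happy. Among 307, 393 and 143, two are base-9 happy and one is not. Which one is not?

307: 307 → 59 → 61 → 85 → 17 → 65 → 53 → 89 → 65  — repeats 65 (not base-9 happy)
393: 393 → 101 → 9 → 1  — reaches 1 (base-9 happy)
143: 143 → 101 → 9 → 1  — reaches 1 (base-9 happy)

307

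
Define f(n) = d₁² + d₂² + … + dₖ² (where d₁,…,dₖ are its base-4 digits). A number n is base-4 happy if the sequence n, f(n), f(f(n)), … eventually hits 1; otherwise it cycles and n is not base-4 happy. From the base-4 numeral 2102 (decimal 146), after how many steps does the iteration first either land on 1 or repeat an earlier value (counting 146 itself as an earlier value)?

5

146 = (2,1,0,2)_4 → 2² + 1² + 0² + 2² = 4 + 1 + 0 + 4 = 9
9 = (2,1)_4 → 2² + 1² = 4 + 1 = 5
5 = (1,1)_4 → 1² + 1² = 1 + 1 = 2
2 = (2)_4 → 2² = 4
4 = (1,0)_4 → 1² + 0² = 1 + 0 = 1  — reached 1.
That took 5 steps.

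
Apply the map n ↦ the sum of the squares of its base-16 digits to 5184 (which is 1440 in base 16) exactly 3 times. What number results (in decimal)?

25

5184 = (1,4,4,0)_16 → 1² + 4² + 4² + 0² = 1 + 16 + 16 + 0 = 33
33 = (2,1)_16 → 2² + 1² = 4 + 1 = 5
5 = (5)_16 → 5² = 25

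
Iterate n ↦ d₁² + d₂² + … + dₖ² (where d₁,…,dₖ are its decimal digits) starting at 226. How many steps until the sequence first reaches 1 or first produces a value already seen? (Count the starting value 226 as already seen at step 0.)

5

226 → 44
44 → 32
32 → 13
13 → 10
10 → 1  — reached 1.
That took 5 steps.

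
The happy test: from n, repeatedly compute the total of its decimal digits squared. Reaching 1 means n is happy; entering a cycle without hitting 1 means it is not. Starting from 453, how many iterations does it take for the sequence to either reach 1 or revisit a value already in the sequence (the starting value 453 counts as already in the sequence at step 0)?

13

453 → 4² + 5² + 3² = 50
50 → 5² + 0² = 25
25 → 2² + 5² = 29
29 → 2² + 9² = 85
85 → 8² + 5² = 89
89 → 8² + 9² = 145
145 → 1² + 4² + 5² = 42
42 → 4² + 2² = 20
20 → 2² + 0² = 4
4 → 4² = 16
16 → 1² + 6² = 37
37 → 3² + 7² = 58
58 → 5² + 8² = 89  — 89 repeats.
That took 13 steps.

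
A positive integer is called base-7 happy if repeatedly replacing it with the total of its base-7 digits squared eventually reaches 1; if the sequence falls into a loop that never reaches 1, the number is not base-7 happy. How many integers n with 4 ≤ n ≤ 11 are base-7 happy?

1

4: 4 → 16 → 8 → 2 → 4  (repeats 4)
5: 5 → 25 → 25  (repeats 25)
6: 6 → 36 → 26 → 34 → 52 → 10 → 10  (repeats 10)
7: 7 → 1  (reaches 1)
8: 8 → 2 → 4 → 16 → 8  (repeats 8)
9: 9 → 5 → 25 → 25  (repeats 25)
10: 10 → 10  (repeats 10)
11: 11 → 17 → 13 → 37 → 29 → 17  (repeats 17)
base-7 happy: 7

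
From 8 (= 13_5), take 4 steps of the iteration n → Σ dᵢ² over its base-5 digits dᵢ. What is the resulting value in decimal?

10

8 = (1,3)_5 → 1² + 3² = 1 + 9 = 10
10 = (2,0)_5 → 2² + 0² = 4 + 0 = 4
4 = (4)_5 → 4² = 16
16 = (3,1)_5 → 3² + 1² = 9 + 1 = 10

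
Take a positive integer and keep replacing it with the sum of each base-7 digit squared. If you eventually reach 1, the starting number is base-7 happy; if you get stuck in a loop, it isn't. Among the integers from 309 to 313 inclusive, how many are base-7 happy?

309: 309 → 41 → 61 → 27 → 45 → 45  — not base-7 happy
310: 310 → 44 → 40 → 50 → 2 → 4 → 16 → 8 → 2  — not base-7 happy
311: 311 → 49 → 1  — base-7 happy
312: 312 → 56 → 2 → 4 → 16 → 8 → 2  — not base-7 happy
313: 313 → 65 → 9 → 5 → 25 → 25  — not base-7 happy
base-7 happy: 311

1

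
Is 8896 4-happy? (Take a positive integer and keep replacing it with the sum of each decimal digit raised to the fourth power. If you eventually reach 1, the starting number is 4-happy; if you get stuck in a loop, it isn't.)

8896 → 8⁴ + 8⁴ + 9⁴ + 6⁴ = 4096 + 4096 + 6561 + 1296 = 16049
16049 → 1⁴ + 6⁴ + 0⁴ + 4⁴ + 9⁴ = 1 + 1296 + 0 + 256 + 6561 = 8114
8114 → 8⁴ + 1⁴ + 1⁴ + 4⁴ = 4096 + 1 + 1 + 256 = 4354
4354 → 4⁴ + 3⁴ + 5⁴ + 4⁴ = 256 + 81 + 625 + 256 = 1218
1218 → 1⁴ + 2⁴ + 1⁴ + 8⁴ = 1 + 16 + 1 + 4096 = 4114
4114 → 4⁴ + 1⁴ + 1⁴ + 4⁴ = 256 + 1 + 1 + 256 = 514
514 → 5⁴ + 1⁴ + 4⁴ = 625 + 1 + 256 = 882
882 → 8⁴ + 8⁴ + 2⁴ = 4096 + 4096 + 16 = 8208
8208 → 8⁴ + 2⁴ + 0⁴ + 8⁴ = 4096 + 16 + 0 + 4096 = 8208  — 8208 already seen; the sequence cycles without reaching 1.

not 4-happy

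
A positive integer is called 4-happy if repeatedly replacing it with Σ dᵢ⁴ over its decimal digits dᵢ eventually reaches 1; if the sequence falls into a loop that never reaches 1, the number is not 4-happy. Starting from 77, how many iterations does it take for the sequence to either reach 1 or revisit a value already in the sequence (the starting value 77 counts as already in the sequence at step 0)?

13

77 → 7⁴ + 7⁴ = 4802
4802 → 4⁴ + 8⁴ + 0⁴ + 2⁴ = 4368
4368 → 4⁴ + 3⁴ + 6⁴ + 8⁴ = 5729
5729 → 5⁴ + 7⁴ + 2⁴ + 9⁴ = 9603
9603 → 9⁴ + 6⁴ + 0⁴ + 3⁴ = 7938
7938 → 7⁴ + 9⁴ + 3⁴ + 8⁴ = 13139
13139 → 1⁴ + 3⁴ + 1⁴ + 3⁴ + 9⁴ = 6725
6725 → 6⁴ + 7⁴ + 2⁴ + 5⁴ = 4338
4338 → 4⁴ + 3⁴ + 3⁴ + 8⁴ = 4514
4514 → 4⁴ + 5⁴ + 1⁴ + 4⁴ = 1138
1138 → 1⁴ + 1⁴ + 3⁴ + 8⁴ = 4179
4179 → 4⁴ + 1⁴ + 7⁴ + 9⁴ = 9219
9219 → 9⁴ + 2⁴ + 1⁴ + 9⁴ = 13139  — 13139 repeats.
That took 13 steps.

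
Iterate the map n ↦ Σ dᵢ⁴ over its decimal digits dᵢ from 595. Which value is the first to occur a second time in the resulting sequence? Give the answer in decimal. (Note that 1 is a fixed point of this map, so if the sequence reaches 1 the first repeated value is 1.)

595 → 5⁴ + 9⁴ + 5⁴ = 7811
7811 → 7⁴ + 8⁴ + 1⁴ + 1⁴ = 6499
6499 → 6⁴ + 4⁴ + 9⁴ + 9⁴ = 14674
14674 → 1⁴ + 4⁴ + 6⁴ + 7⁴ + 4⁴ = 4210
4210 → 4⁴ + 2⁴ + 1⁴ + 0⁴ = 273
273 → 2⁴ + 7⁴ + 3⁴ = 2498
2498 → 2⁴ + 4⁴ + 9⁴ + 8⁴ = 10929
10929 → 1⁴ + 0⁴ + 9⁴ + 2⁴ + 9⁴ = 13139
13139 → 1⁴ + 3⁴ + 1⁴ + 3⁴ + 9⁴ = 6725
6725 → 6⁴ + 7⁴ + 2⁴ + 5⁴ = 4338
4338 → 4⁴ + 3⁴ + 3⁴ + 8⁴ = 4514
4514 → 4⁴ + 5⁴ + 1⁴ + 4⁴ = 1138
1138 → 1⁴ + 1⁴ + 3⁴ + 8⁴ = 4179
4179 → 4⁴ + 1⁴ + 7⁴ + 9⁴ = 9219
9219 → 9⁴ + 2⁴ + 1⁴ + 9⁴ = 13139  — 13139 already appeared earlier.

13139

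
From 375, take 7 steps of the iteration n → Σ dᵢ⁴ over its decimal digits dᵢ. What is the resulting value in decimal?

375 → 3⁴ + 7⁴ + 5⁴ = 3107
3107 → 3⁴ + 1⁴ + 0⁴ + 7⁴ = 2483
2483 → 2⁴ + 4⁴ + 8⁴ + 3⁴ = 4449
4449 → 4⁴ + 4⁴ + 4⁴ + 9⁴ = 7329
7329 → 7⁴ + 3⁴ + 2⁴ + 9⁴ = 9059
9059 → 9⁴ + 0⁴ + 5⁴ + 9⁴ = 13747
13747 → 1⁴ + 3⁴ + 7⁴ + 4⁴ + 7⁴ = 5140

5140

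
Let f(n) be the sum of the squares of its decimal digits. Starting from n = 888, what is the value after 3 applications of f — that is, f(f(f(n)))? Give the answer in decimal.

888 → 8² + 8² + 8² = 192
192 → 1² + 9² + 2² = 86
86 → 8² + 6² = 100

100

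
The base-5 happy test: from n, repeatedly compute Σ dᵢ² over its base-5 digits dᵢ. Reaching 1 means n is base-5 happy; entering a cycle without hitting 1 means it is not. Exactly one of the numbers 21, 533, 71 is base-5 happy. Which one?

21: 21 → 17 → 13 → 13  — repeats 13 (not base-5 happy)
533: 533 → 27 → 5 → 1  — reaches 1 (base-5 happy)
71: 71 → 21 → 17 → 13 → 13  — repeats 13 (not base-5 happy)

533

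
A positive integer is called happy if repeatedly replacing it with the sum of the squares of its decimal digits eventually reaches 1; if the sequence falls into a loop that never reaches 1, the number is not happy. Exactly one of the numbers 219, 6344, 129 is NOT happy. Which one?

219: 219 → 86 → 100 → 1  — reaches 1 (happy)
6344: 6344 → 77 → 98 → 145 → 42 → 20 → 4 → 16 → 37 → 58 → 89 → 145  — repeats 145 (not happy)
129: 129 → 86 → 100 → 1  — reaches 1 (happy)

6344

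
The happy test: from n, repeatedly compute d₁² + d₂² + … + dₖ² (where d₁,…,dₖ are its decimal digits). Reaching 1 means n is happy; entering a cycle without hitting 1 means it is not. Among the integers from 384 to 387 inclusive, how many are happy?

384: 384 → 89 → 145 → 42 → 20 → 4 → 16 → 37 → 58 → 89  (repeats 89)
385: 385 → 98 → 145 → 42 → 20 → 4 → 16 → 37 → 58 → 89 → 145  (repeats 145)
386: 386 → 109 → 82 → 68 → 100 → 1  (reaches 1)
387: 387 → 122 → 9 → 81 → 65 → 61 → 37 → 58 → 89 → 145 → 42 → 20 → 4 → 16 → 37  (repeats 37)
happy: 386

1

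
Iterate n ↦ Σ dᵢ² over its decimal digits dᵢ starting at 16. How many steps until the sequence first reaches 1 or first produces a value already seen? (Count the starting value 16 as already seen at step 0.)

16 → 1² + 6² = 1 + 36 = 37
37 → 3² + 7² = 9 + 49 = 58
58 → 5² + 8² = 25 + 64 = 89
89 → 8² + 9² = 64 + 81 = 145
145 → 1² + 4² + 5² = 1 + 16 + 25 = 42
42 → 4² + 2² = 16 + 4 = 20
20 → 2² + 0² = 4 + 0 = 4
4 → 4² = 16  — 16 repeats.
That took 8 steps.

8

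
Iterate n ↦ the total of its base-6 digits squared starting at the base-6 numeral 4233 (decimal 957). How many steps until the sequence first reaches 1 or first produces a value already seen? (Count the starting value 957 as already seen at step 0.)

957 = (4,2,3,3)_6 → 4² + 2² + 3² + 3² = 38
38 = (1,0,2)_6 → 1² + 0² + 2² = 5
5 = (5)_6 → 5² = 25
25 = (4,1)_6 → 4² + 1² = 17
17 = (2,5)_6 → 2² + 5² = 29
29 = (4,5)_6 → 4² + 5² = 41
41 = (1,0,5)_6 → 1² + 0² + 5² = 26
26 = (4,2)_6 → 4² + 2² = 20
20 = (3,2)_6 → 3² + 2² = 13
13 = (2,1)_6 → 2² + 1² = 5  — 5 repeats.
That took 10 steps.

10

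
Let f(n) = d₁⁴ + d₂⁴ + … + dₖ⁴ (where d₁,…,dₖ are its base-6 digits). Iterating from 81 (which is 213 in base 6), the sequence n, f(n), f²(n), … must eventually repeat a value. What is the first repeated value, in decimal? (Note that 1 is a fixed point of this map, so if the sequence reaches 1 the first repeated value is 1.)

81

81 = (2,1,3)_6 → 2⁴ + 1⁴ + 3⁴ = 16 + 1 + 81 = 98
98 = (2,4,2)_6 → 2⁴ + 4⁴ + 2⁴ = 16 + 256 + 16 = 288
288 = (1,2,0,0)_6 → 1⁴ + 2⁴ + 0⁴ + 0⁴ = 1 + 16 + 0 + 0 = 17
17 = (2,5)_6 → 2⁴ + 5⁴ = 16 + 625 = 641
641 = (2,5,4,5)_6 → 2⁴ + 5⁴ + 4⁴ + 5⁴ = 16 + 625 + 256 + 625 = 1522
1522 = (1,1,0,1,4)_6 → 1⁴ + 1⁴ + 0⁴ + 1⁴ + 4⁴ = 1 + 1 + 0 + 1 + 256 = 259
259 = (1,1,1,1)_6 → 1⁴ + 1⁴ + 1⁴ + 1⁴ = 1 + 1 + 1 + 1 = 4
4 = (4)_6 → 4⁴ = 256
256 = (1,1,0,4)_6 → 1⁴ + 1⁴ + 0⁴ + 4⁴ = 1 + 1 + 0 + 256 = 258
258 = (1,1,1,0)_6 → 1⁴ + 1⁴ + 1⁴ + 0⁴ = 1 + 1 + 1 + 0 = 3
3 = (3)_6 → 3⁴ = 81  — 81 already appeared earlier.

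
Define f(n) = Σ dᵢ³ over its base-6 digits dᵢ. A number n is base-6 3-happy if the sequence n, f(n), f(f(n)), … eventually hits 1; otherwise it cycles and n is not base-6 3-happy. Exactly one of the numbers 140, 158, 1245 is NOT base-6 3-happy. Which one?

140: 140 → 160 → 136 → 155 → 190 → 190  — repeats 190 (not base-6 3-happy)
158: 158 → 80 → 17 → 133 → 92 → 43 → 3 → 27 → 91 → 36 → 1  — reaches 1 (base-6 3-happy)
1245: 1245 → 243 → 92 → 43 → 3 → 27 → 91 → 36 → 1  — reaches 1 (base-6 3-happy)

140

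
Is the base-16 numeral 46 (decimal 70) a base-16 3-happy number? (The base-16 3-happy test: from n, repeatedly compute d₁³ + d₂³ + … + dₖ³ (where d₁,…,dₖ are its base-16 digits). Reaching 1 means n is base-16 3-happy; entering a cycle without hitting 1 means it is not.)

70 = (4,6)_16 → 4³ + 6³ = 280
280 = (1,1,8)_16 → 1³ + 1³ + 8³ = 514
514 = (2,0,2)_16 → 2³ + 0³ + 2³ = 16
16 = (1,0)_16 → 1³ + 0³ = 1  — reached 1.

base-16 3-happy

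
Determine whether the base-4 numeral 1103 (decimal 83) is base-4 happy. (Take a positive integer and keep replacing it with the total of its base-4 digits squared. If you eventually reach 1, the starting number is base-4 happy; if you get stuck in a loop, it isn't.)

base-4 happy

83 = (1,1,0,3)_4 → 1² + 1² + 0² + 3² = 1 + 1 + 0 + 9 = 11
11 = (2,3)_4 → 2² + 3² = 4 + 9 = 13
13 = (3,1)_4 → 3² + 1² = 9 + 1 = 10
10 = (2,2)_4 → 2² + 2² = 4 + 4 = 8
8 = (2,0)_4 → 2² + 0² = 4 + 0 = 4
4 = (1,0)_4 → 1² + 0² = 1 + 0 = 1  — reached 1.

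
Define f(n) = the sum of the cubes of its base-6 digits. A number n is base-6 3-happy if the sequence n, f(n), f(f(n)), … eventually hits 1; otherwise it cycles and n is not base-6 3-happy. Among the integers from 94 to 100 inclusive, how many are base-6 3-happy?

1

94: 94 → 99 → 99  (repeats 99)
95: 95 → 160 → 136 → 155 → 190 → 190  (repeats 190)
96: 96 → 72 → 8 → 9 → 28 → 128 → 62 → 73 → 9  (repeats 9)
97: 97 → 73 → 9 → 28 → 128 → 62 → 73  (repeats 73)
98: 98 → 80 → 17 → 133 → 92 → 43 → 3 → 27 → 91 → 36 → 1  (reaches 1)
99: 99 → 99  (repeats 99)
100: 100 → 136 → 155 → 190 → 190  (repeats 190)
base-6 3-happy: 98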